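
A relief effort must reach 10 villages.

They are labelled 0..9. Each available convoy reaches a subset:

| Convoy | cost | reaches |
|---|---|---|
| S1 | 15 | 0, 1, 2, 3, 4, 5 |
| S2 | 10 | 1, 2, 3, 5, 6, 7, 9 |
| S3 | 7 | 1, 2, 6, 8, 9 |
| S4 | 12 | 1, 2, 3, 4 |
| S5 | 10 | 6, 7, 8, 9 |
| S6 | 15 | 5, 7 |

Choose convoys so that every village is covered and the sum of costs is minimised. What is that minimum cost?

S1, S5 together cover every village (S1 ∪ S5 = {0, 1, 2, 3, 4, 5, 6, 7, 8, 9}); total cost 15 + 10 = 25.
The greedy pick S3, S2, S1 costs 32; no covering selection beats 25.

25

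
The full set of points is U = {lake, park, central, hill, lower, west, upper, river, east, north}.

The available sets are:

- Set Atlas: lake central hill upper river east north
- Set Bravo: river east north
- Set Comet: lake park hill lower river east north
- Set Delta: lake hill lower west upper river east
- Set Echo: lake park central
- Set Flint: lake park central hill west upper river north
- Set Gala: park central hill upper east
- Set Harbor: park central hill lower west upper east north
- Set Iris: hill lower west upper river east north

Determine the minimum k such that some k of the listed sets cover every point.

2

Comet and Harbor together: Comet ∪ Harbor = {lake, park, central, hill, lower, west, upper, river, east, north} — every point is covered.
No single set has all 10 points (the largest, Flint, has 8), so 2 is optimal.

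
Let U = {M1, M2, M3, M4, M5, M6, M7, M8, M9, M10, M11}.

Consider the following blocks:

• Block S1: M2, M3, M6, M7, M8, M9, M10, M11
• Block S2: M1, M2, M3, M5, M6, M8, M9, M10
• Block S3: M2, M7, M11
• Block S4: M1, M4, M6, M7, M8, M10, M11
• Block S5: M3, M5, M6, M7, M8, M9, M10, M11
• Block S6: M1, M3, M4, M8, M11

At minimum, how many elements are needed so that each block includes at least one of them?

2

The 2 elements {M3, M11} hit every block.
No single element lies in every block, so at least 2 are needed and 2 is optimal.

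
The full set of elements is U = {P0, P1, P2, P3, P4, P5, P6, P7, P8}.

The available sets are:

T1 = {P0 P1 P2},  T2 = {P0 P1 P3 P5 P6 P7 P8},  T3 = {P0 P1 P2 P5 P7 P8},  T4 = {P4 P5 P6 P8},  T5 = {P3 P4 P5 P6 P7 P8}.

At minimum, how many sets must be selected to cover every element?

2

Take {T3, T5}. Their union is {P0, P1, P2, P3, P4, P5, P6, P7, P8}, which is all 9 elements.
No single set has all 9 elements (the largest, T2, has 7), so 2 is optimal.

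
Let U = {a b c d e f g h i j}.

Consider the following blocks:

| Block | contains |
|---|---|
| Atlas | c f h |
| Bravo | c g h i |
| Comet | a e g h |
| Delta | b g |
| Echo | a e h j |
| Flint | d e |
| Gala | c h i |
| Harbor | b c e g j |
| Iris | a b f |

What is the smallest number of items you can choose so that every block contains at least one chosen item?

The 3 items {b, e, h} hit every block.
The blocks Bravo, Flint, Iris are pairwise disjoint, so any hitting set needs a separate item for each — at least 3. Hence 3 is optimal.

3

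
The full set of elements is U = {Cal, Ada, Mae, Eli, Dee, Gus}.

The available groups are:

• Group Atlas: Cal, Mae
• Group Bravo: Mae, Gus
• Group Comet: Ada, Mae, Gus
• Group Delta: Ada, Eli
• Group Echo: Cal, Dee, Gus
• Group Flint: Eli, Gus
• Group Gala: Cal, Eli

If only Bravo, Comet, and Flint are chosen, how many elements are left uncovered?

Union of Bravo, Comet, Flint = {Ada, Mae, Eli, Gus}.
Not covered: Cal, Dee — 2 elements.

2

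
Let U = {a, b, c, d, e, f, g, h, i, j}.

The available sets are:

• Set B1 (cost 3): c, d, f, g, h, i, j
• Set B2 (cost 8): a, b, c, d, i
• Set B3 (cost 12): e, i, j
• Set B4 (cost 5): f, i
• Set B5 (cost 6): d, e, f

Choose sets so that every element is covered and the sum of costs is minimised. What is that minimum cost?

17

B1, B2, B5 together cover every element (B1 ∪ B2 ∪ B5 = {a, b, c, d, e, f, g, h, i, j}); total cost 3 + 8 + 6 = 17.
No covering selection has total cost below 17.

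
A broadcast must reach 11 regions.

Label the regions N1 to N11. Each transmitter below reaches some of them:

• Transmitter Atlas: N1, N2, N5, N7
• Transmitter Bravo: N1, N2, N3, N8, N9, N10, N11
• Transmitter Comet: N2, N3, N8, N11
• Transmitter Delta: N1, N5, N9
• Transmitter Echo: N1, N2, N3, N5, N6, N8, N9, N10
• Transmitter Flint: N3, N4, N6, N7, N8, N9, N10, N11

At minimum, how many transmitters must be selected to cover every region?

Take {Atlas, Flint}. Their union is {N1, N2, N3, N4, N5, N6, N7, N8, N9, N10, N11}, which is all 11 regions.
No single transmitter has all 11 regions (the largest, Echo, has 8), so 2 is optimal.

2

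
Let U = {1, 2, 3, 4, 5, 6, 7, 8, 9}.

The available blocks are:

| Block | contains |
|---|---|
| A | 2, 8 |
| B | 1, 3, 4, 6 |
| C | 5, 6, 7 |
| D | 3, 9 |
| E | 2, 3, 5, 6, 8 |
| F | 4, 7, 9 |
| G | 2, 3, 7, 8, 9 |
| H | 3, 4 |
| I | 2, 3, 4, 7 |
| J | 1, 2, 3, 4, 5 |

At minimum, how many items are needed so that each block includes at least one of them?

3

T = {3, 7, 8} meets every block (each contains at least one member of T), and |T| = 3.
The blocks A, C, H are pairwise disjoint, so any hitting set needs a separate item for each — at least 3. Hence 3 is optimal.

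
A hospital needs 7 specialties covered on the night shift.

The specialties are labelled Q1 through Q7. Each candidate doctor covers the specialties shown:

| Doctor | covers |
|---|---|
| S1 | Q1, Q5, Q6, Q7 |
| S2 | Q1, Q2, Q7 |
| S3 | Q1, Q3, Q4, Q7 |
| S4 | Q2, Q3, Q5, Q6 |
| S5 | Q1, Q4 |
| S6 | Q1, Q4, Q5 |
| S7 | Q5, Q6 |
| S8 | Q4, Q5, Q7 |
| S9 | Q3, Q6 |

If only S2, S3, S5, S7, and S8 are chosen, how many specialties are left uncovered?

0

Union of S2, S3, S5, S7, S8 = {Q1, Q2, Q3, Q4, Q5, Q6, Q7} — that's every specialty, so 0 are uncovered.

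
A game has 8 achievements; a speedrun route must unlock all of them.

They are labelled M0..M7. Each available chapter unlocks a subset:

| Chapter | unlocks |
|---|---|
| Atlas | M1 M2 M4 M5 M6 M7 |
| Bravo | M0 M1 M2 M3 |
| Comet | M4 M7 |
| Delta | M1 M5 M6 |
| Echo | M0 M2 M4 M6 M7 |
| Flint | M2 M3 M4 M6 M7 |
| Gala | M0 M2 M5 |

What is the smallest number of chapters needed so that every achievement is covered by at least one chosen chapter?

Atlas and Bravo together: Atlas ∪ Bravo = {M0, M1, M2, M3, M4, M5, M6, M7} — every achievement is covered.
No single chapter has all 8 achievements (the largest, Atlas, has 6), so 2 is optimal.

2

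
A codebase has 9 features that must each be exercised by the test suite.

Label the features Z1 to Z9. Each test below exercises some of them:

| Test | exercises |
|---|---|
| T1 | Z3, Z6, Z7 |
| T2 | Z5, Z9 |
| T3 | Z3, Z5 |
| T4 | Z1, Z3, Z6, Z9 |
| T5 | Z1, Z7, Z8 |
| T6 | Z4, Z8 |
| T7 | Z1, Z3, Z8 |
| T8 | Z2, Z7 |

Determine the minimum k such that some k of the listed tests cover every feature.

4

Take {T2, T4, T6, T8}. Their union is {Z1, Z2, Z3, Z4, Z5, Z6, Z7, Z8, Z9}, which is all 9 features.
No 3 of the 8 tests cover everything (all 56 combinations miss at least one feature), so 4 is optimal.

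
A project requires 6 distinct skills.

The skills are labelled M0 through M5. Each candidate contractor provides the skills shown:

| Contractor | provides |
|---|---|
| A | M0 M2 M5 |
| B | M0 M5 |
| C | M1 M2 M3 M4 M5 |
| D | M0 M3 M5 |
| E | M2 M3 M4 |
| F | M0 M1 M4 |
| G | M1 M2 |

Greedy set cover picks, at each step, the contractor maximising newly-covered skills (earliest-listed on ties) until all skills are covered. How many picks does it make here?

2

Greedy: pick C (covers 5 new) → pick A (covers 1 new). Total picks: 2.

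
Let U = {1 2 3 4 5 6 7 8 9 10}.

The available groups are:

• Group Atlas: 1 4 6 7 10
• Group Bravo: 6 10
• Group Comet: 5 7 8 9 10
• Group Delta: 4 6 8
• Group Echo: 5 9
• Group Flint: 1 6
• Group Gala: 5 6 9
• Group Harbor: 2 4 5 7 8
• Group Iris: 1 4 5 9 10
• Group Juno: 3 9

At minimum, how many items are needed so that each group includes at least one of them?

H = {6, 8, 9} meets every group (each contains at least one member of H), and |H| = 3.
The groups Flint, Harbor, Juno are pairwise disjoint, so any hitting set needs a separate item for each — at least 3. Hence 3 is optimal.

3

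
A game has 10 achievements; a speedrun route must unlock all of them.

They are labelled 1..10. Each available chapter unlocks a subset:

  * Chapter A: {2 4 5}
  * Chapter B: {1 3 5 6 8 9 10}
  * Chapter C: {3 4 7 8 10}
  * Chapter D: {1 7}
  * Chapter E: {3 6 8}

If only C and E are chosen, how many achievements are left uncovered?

Union of C, E = {3, 4, 6, 7, 8, 10}.
Not covered: 1, 2, 5, 9 — 4 achievements.

4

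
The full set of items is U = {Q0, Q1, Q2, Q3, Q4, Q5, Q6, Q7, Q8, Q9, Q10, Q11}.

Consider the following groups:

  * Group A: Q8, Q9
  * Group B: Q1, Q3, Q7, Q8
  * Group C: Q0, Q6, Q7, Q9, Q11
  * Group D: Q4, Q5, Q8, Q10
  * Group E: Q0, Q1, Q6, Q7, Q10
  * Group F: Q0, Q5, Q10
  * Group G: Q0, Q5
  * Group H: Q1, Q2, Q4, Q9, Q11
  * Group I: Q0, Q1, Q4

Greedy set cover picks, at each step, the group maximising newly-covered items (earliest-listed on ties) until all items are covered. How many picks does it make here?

Greedy: pick C (covers 5 new) → pick D (covers 4 new) → pick B (covers 2 new) → pick H (covers 1 new). Total picks: 4.

4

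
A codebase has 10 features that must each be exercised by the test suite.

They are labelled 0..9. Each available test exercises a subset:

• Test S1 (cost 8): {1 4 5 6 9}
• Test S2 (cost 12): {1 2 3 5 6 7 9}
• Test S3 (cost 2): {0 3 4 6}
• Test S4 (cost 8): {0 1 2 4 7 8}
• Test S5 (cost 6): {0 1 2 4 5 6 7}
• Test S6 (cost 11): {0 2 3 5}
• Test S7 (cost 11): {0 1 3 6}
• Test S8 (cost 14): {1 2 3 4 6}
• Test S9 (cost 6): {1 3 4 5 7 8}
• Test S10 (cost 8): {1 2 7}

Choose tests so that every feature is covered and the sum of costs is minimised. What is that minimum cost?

18

S1, S3, S4 together cover every feature (S1 ∪ S3 ∪ S4 = {0, 1, 2, 3, 4, 5, 6, 7, 8, 9}); total cost 8 + 2 + 8 = 18.
The greedy pick S3, S5, S9, S1 costs 22; no covering selection beats 18.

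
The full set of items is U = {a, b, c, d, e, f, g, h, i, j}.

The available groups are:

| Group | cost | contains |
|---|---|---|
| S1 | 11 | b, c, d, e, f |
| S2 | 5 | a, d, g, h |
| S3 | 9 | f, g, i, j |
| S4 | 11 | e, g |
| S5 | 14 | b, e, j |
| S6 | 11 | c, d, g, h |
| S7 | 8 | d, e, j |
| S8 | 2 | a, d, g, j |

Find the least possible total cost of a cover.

S1, S2, S3 together cover every item (S1 ∪ S2 ∪ S3 = {a, b, c, d, e, f, g, h, i, j}); total cost 11 + 5 + 9 = 25.
The greedy pick S8, S1, S2, S3 costs 27; no covering selection beats 25.

25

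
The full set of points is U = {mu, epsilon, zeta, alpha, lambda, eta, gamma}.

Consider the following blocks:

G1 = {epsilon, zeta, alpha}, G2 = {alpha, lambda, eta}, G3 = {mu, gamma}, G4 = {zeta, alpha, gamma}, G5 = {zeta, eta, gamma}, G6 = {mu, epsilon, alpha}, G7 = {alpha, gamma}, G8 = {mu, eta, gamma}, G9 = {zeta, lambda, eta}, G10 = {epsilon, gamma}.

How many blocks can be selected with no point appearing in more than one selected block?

2

G6, G9 are pairwise disjoint (G6={mu,epsilon,alpha}; G9={zeta,lambda,eta}).
Every remaining block overlaps one of these, and no 3 of the listed blocks are pairwise disjoint, so 2 is the maximum.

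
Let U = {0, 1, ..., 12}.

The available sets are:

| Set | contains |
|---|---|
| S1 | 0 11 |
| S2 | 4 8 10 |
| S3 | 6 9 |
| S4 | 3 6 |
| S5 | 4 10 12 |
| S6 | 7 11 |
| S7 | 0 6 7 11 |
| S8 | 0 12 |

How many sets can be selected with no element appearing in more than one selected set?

S2, S3, S6, S8 are pairwise disjoint (S2={4,8,10}; S3={6,9}; S6={7,11}; S8={0,12}).
Every remaining set overlaps one of these, and no 5 of the listed sets are pairwise disjoint, so 4 is the maximum.

4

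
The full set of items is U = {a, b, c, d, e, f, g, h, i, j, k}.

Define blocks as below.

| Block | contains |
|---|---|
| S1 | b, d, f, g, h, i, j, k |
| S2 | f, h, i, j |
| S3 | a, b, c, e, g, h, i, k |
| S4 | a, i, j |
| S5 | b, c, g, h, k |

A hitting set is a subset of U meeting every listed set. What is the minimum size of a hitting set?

2

Take T = {b, j}. Each listed block contains at least one of these, so T is a hitting set of size 2.
The blocks S4, S5 are pairwise disjoint, so any hitting set needs a separate item for each — at least 2. Hence 2 is optimal.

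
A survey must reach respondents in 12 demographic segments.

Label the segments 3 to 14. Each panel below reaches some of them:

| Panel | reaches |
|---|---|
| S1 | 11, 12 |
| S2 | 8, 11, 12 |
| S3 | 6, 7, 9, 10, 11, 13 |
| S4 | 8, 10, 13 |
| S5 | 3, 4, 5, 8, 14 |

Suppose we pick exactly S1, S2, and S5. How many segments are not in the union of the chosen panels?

Union of S1, S2, S5 = {3, 4, 5, 8, 11, 12, 14}.
Not covered: 6, 7, 9, 10, 13 — 5 segments.

5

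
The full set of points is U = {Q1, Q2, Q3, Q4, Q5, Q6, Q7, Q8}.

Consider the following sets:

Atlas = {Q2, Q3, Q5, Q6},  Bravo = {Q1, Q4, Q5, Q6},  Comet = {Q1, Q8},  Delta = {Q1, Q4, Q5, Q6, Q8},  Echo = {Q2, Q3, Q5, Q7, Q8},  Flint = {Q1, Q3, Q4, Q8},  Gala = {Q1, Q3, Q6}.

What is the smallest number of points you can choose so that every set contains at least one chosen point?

Take H = {Q6, Q8}. Each listed set contains at least one of these, so H is a hitting set of size 2.
The sets Atlas, Comet are pairwise disjoint, so any hitting set needs a separate point for each — at least 2. Hence 2 is optimal.

2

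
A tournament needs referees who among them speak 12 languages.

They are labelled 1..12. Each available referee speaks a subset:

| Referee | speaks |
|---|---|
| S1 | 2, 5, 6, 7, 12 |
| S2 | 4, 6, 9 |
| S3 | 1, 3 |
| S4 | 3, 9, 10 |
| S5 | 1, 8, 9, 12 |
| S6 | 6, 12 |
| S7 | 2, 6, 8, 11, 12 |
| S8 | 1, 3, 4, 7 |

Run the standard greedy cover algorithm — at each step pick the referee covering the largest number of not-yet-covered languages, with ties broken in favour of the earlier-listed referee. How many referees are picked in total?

5

Greedy: pick S1 (covers 5 new) → pick S4 (covers 3 new) → pick S5 (covers 2 new) → pick S2 (covers 1 new) → pick S7 (covers 1 new). Total picks: 5.
(The true minimum cover uses only 4 referees, so greedy is not optimal here.)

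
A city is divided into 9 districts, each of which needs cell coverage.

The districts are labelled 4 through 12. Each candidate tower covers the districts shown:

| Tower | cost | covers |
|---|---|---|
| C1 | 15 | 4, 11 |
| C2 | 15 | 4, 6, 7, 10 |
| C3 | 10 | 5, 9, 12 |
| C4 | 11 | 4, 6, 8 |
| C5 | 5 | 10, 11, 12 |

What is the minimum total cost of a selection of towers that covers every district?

41

C2, C3, C4, C5 together cover every district (C2 ∪ C3 ∪ C4 ∪ C5 = {4, 5, 6, 7, 8, 9, 10, 11, 12}); total cost 15 + 10 + 11 + 5 = 41.
No covering selection has total cost below 41.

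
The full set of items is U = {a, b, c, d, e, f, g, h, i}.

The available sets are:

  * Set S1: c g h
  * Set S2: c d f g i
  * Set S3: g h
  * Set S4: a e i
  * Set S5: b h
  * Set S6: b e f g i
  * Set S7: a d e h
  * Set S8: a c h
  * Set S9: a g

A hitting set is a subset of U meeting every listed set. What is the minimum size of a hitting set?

The 3 items {a, h, i} hit every set.
No choice of 2 items meets every set, so 3 is the minimum.

3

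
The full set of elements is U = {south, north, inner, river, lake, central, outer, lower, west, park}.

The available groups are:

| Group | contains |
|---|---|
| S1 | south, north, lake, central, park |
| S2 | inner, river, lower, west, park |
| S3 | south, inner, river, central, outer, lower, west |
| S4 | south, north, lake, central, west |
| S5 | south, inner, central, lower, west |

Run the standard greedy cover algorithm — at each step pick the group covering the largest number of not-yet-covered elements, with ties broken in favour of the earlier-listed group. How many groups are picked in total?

Greedy: pick S3 (covers 7 new) → pick S1 (covers 3 new). Total picks: 2.

2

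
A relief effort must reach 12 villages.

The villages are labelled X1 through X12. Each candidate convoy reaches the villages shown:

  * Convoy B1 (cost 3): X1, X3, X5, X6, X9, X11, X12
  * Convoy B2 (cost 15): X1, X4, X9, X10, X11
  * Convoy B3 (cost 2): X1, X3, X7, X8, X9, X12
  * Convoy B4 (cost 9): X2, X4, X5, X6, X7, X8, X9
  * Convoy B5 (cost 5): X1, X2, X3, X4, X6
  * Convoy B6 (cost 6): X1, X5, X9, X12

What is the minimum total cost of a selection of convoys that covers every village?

25

B1, B2, B3, B5 together cover every village (B1 ∪ B2 ∪ B3 ∪ B5 = {X1, X2, X3, X4, X5, X6, X7, X8, X9, X10, X11, X12}); total cost 3 + 15 + 2 + 5 = 25.
No covering selection has total cost below 25.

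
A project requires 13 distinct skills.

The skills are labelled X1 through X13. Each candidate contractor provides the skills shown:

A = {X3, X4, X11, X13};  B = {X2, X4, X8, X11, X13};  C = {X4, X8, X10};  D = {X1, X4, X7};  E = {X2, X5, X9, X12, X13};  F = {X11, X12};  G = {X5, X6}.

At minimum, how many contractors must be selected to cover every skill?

5

A and C and D and E and G together: A ∪ C ∪ D ∪ E ∪ G = {X1, X2, X3, X4, X5, X6, X7, X8, X9, X10, X11, X12, X13} — every skill is covered.
No 4 of the 7 contractors cover everything (all 35 combinations miss at least one skill), so 5 is optimal.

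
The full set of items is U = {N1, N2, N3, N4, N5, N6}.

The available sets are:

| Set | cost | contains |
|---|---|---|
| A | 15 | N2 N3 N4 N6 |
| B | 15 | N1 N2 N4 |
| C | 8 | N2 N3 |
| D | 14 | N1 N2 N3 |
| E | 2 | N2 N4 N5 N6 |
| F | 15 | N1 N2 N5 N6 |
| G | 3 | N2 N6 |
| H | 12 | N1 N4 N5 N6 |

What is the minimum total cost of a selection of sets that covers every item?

16

D, E together cover every item (D ∪ E = {N1, N2, N3, N4, N5, N6}); total cost 14 + 2 = 16.
No covering selection has total cost below 16.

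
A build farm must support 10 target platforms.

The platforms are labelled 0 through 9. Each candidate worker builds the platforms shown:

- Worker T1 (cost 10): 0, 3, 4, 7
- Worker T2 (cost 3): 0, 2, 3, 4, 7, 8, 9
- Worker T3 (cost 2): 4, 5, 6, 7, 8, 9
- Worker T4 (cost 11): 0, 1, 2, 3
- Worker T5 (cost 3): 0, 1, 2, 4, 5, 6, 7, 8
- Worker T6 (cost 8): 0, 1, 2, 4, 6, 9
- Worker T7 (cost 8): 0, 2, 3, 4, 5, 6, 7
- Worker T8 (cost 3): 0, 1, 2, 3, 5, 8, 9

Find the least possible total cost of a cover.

5

T3, T8 together cover every platform (T3 ∪ T8 = {0, 1, 2, 3, 4, 5, 6, 7, 8, 9}); total cost 2 + 3 = 5.
No covering selection has total cost below 5.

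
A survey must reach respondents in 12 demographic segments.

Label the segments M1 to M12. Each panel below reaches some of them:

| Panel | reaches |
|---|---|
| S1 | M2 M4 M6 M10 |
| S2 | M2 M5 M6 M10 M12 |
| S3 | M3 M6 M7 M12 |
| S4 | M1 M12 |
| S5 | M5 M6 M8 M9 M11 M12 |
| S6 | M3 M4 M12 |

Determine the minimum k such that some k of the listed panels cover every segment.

S1 and S3 and S4 and S5 together: S1 ∪ S3 ∪ S4 ∪ S5 = {M1, M2, M3, M4, M5, M6, M7, M8, M9, M10, M11, M12} — every segment is covered.
No 3 of the 6 panels cover everything (all 20 combinations miss at least one segment), so 4 is optimal.

4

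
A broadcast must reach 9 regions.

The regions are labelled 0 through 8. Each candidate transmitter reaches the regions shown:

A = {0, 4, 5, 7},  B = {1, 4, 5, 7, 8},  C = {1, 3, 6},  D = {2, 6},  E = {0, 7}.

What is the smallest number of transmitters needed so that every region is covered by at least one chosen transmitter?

4

Take {A, B, C, D}. Their union is {0, 1, 2, 3, 4, 5, 6, 7, 8}, which is all 9 regions.
No 3 of the 5 transmitters cover everything (all 10 combinations miss at least one region), so 4 is optimal.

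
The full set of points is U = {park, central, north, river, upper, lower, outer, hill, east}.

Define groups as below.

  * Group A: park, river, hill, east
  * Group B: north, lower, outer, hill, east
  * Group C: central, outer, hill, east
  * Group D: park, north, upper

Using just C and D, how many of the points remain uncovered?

Union of C, D = {park, central, north, upper, outer, hill, east}.
Not covered: river, lower — 2 points.

2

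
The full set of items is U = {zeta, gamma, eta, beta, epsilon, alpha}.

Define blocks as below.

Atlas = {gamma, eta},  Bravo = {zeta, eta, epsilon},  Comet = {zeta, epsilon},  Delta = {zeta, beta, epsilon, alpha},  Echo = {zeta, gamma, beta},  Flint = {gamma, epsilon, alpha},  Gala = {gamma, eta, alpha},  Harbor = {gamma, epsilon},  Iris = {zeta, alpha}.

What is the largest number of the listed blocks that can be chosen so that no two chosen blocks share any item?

Atlas, Iris are pairwise disjoint (Atlas={gamma,eta}; Iris={zeta,alpha}).
Every remaining block overlaps one of these, and no 3 of the listed blocks are pairwise disjoint, so 2 is the maximum.

2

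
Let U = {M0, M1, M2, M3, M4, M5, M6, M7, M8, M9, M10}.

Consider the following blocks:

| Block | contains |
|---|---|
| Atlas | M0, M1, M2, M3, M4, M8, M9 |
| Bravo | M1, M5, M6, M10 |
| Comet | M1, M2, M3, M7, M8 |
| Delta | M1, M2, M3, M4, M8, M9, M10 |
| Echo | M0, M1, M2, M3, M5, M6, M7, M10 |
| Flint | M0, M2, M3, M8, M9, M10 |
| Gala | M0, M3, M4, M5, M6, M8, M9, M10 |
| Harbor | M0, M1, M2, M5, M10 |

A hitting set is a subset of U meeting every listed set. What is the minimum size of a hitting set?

2

H = {M1, M10} meets every block (each contains at least one member of H), and |H| = 2.
No single item lies in every block, so at least 2 are needed and 2 is optimal.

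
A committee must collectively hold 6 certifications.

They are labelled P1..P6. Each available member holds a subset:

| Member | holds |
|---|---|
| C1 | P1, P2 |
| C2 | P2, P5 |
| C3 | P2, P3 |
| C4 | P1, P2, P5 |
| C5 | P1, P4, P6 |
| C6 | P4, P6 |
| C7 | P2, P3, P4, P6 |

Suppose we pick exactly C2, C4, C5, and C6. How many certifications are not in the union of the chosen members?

1

Union of C2, C4, C5, C6 = {P1, P2, P4, P5, P6}.
Not covered: P3 — 1 certification.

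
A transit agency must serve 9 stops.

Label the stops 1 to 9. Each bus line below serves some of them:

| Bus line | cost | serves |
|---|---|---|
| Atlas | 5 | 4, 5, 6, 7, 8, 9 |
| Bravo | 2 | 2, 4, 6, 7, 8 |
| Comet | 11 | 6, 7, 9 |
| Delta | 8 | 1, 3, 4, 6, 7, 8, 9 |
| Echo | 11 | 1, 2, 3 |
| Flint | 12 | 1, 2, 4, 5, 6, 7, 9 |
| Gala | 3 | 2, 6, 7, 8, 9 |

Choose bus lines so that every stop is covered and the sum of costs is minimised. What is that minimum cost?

15

Atlas, Bravo, Delta together cover every stop (Atlas ∪ Bravo ∪ Delta = {1, 2, 3, 4, 5, 6, 7, 8, 9}); total cost 5 + 2 + 8 = 15.
No covering selection has total cost below 15.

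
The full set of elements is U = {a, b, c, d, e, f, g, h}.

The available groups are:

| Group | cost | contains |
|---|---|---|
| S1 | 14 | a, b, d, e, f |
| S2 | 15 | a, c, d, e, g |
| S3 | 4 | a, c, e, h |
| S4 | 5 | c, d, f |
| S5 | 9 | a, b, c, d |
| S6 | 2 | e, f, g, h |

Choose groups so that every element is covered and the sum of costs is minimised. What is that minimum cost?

S5, S6 together cover every element (S5 ∪ S6 = {a, b, c, d, e, f, g, h}); total cost 9 + 2 = 11.
The greedy pick S6, S3, S5 costs 15; no covering selection beats 11.

11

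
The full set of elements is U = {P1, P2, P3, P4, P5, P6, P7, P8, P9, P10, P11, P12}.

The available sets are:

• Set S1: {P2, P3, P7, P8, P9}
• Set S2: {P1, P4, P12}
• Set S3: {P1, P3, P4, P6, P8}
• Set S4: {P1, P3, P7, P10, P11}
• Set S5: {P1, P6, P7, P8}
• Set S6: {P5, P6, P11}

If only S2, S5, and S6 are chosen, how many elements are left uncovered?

Union of S2, S5, S6 = {P1, P4, P5, P6, P7, P8, P11, P12}.
Not covered: P2, P3, P9, P10 — 4 elements.

4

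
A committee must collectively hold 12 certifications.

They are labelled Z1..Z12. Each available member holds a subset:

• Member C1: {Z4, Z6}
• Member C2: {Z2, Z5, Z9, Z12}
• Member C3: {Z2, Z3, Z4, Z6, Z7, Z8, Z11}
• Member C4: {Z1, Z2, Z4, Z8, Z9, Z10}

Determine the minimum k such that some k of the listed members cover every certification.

3

Take {C2, C3, C4}. Their union is {Z1, Z2, Z3, Z4, Z5, Z6, Z7, Z8, Z9, Z10, Z11, Z12}, which is all 12 certifications.
Only C4 contains Z1, so C4 is forced; the remaining 6 certifications need at least 2 more members (each remaining member adds at most 4) — so at least 3 members are needed, and 3 is optimal.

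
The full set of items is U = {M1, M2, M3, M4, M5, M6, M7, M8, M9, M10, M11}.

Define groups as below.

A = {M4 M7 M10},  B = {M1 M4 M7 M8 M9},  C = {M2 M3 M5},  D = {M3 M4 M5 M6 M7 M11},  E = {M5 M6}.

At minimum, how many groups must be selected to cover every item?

4

A and B and C and D together: A ∪ B ∪ C ∪ D = {M1, M2, M3, M4, M5, M6, M7, M8, M9, M10, M11} — every item is covered.
No 3 of the 5 groups cover everything (all 10 combinations miss at least one item), so 4 is optimal.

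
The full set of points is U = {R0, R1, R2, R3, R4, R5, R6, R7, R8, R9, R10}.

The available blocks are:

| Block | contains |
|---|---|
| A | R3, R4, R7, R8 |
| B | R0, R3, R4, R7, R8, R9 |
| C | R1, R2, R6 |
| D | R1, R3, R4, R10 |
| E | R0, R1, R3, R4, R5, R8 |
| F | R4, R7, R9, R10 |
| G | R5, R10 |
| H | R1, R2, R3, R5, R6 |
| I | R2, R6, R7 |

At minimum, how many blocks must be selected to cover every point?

3

B and G and H together: B ∪ G ∪ H = {R0, R1, R2, R3, R4, R5, R6, R7, R8, R9, R10} — every point is covered.
No 2 of the 9 blocks cover everything (all 36 combinations miss at least one point), so 3 is optimal.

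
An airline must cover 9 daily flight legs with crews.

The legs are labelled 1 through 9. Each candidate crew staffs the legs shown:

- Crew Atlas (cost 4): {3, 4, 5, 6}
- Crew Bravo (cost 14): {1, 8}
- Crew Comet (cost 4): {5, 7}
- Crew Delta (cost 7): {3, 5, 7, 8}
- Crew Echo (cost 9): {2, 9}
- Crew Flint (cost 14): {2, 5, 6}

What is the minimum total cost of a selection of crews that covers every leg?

31

Atlas, Bravo, Comet, Echo together cover every leg (Atlas ∪ Bravo ∪ Comet ∪ Echo = {1, 2, 3, 4, 5, 6, 7, 8, 9}); total cost 4 + 14 + 4 + 9 = 31.
The greedy pick Atlas, Delta, Echo, Bravo costs 34; no covering selection beats 31.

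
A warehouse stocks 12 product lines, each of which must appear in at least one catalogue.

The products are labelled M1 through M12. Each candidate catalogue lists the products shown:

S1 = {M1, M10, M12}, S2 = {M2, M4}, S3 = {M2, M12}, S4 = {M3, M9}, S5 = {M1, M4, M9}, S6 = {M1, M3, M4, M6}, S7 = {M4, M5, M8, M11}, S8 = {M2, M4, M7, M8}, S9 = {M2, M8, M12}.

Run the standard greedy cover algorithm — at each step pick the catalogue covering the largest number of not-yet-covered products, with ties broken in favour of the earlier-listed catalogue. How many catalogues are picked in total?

Greedy: pick S6 (covers 4 new) → pick S7 (covers 3 new) → pick S1 (covers 2 new) → pick S8 (covers 2 new) → pick S4 (covers 1 new). Total picks: 5.

5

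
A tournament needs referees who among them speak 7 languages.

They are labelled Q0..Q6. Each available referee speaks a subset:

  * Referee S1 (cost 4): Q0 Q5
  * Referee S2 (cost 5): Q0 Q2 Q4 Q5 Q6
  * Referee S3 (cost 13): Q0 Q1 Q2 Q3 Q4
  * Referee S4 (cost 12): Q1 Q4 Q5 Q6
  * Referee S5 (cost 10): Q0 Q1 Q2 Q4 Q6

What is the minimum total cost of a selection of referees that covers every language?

18

S2, S3 together cover every language (S2 ∪ S3 = {Q0, Q1, Q2, Q3, Q4, Q5, Q6}); total cost 5 + 13 = 18.
No covering selection has total cost below 18.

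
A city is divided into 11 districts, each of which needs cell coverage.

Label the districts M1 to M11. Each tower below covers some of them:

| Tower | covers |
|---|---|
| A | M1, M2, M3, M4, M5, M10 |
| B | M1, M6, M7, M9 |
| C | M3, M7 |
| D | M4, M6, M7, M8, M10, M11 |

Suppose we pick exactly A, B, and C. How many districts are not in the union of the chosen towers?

Union of A, B, C = {M1, M2, M3, M4, M5, M6, M7, M9, M10}.
Not covered: M8, M11 — 2 districts.

2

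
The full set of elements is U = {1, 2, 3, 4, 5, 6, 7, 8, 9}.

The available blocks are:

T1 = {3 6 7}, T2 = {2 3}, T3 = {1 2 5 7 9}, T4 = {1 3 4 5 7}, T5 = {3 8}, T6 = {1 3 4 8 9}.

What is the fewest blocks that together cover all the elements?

3

T1, T3, and T6 cover everything between them: the union {1, 2, 3, 4, 5, 6, 7, 8, 9} is all of U.
Only T1 contains 6, so T1 is forced; the remaining 6 elements need at least 2 more blocks (each remaining block adds at most 4) — so at least 3 blocks are needed, and 3 is optimal.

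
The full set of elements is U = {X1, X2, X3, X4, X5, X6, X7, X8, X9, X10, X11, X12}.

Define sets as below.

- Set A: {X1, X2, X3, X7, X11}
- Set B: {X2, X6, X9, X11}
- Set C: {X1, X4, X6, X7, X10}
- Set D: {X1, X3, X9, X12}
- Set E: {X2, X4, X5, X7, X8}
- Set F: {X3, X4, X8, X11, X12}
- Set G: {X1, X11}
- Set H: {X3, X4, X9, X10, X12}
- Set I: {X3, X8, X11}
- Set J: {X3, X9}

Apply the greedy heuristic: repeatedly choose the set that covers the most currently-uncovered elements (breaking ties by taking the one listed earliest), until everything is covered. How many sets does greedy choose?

Greedy: pick A (covers 5 new) → pick H (covers 4 new) → pick E (covers 2 new) → pick B (covers 1 new). Total picks: 4.

4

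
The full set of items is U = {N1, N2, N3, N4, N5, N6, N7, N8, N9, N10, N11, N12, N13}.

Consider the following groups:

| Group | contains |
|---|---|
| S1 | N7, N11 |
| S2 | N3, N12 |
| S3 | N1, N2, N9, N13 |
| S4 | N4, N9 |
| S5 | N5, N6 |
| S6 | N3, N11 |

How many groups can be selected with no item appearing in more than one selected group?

S1, S2, S4, S5 are pairwise disjoint (S1={N7,N11}; S2={N3,N12}; S4={N4,N9}; S5={N5,N6}).
Every remaining group overlaps one of these, and no 5 of the listed groups are pairwise disjoint, so 4 is the maximum.

4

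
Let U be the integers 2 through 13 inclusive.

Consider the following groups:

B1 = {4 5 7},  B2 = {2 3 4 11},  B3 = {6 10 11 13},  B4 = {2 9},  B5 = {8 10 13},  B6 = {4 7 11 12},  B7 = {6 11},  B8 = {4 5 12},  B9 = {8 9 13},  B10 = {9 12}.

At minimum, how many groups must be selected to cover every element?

5

B2, B3, B6, B8, and B9 cover everything between them: the union {2, 3, 4, 5, 6, 7, 8, 9, 10, 11, 12, 13} is all of U.
No 4 of the 10 groups cover everything (all 210 combinations miss at least one element), so 5 is optimal.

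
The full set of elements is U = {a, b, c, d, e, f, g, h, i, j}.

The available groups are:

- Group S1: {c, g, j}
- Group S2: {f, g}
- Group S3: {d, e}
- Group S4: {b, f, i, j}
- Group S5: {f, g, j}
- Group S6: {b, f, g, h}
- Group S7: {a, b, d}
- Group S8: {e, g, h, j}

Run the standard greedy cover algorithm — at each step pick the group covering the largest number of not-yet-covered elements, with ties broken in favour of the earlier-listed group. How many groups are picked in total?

4

Greedy: pick S4 (covers 4 new) → pick S8 (covers 3 new) → pick S7 (covers 2 new) → pick S1 (covers 1 new). Total picks: 4.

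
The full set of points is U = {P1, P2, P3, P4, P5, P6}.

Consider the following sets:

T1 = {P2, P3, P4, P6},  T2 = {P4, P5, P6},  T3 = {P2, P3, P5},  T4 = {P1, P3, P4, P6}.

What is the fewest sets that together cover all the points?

2

T3 and T4 together: T3 ∪ T4 = {P1, P2, P3, P4, P5, P6} — every point is covered.
No single set has all 6 points (the largest, T1, has 4), so 2 is optimal.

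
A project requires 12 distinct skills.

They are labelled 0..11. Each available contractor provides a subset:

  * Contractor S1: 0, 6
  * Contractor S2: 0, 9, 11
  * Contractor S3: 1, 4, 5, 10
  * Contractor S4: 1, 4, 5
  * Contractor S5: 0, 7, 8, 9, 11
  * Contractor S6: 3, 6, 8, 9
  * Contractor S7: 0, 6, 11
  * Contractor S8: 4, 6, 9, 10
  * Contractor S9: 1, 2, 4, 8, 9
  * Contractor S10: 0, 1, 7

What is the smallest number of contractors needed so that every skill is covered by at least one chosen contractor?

S3 and S5 and S6 and S9 together: S3 ∪ S5 ∪ S6 ∪ S9 = {0, 1, 2, 3, 4, 5, 6, 7, 8, 9, 10, 11} — every skill is covered.
Only S9 contains 2, so S9 is forced; the remaining 7 skills need at least 3 more contractors (each remaining contractor adds at most 3) — so at least 4 contractors are needed, and 4 is optimal.

4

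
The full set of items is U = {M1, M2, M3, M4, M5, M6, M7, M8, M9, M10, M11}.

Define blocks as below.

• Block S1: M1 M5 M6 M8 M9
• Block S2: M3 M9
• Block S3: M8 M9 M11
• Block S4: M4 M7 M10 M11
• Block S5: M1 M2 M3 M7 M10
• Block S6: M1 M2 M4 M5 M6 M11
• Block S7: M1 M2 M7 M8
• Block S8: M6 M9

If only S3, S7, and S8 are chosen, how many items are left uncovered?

4

Union of S3, S7, S8 = {M1, M2, M6, M7, M8, M9, M11}.
Not covered: M3, M4, M5, M10 — 4 items.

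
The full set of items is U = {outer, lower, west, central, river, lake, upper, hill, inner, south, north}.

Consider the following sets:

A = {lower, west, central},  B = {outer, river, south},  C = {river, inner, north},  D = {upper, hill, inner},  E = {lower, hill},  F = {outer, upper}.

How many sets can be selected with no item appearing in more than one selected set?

C, E, F are pairwise disjoint (C={river,inner,north}; E={lower,hill}; F={outer,upper}).
Every remaining set overlaps one of these, and no 4 of the listed sets are pairwise disjoint, so 3 is the maximum.

3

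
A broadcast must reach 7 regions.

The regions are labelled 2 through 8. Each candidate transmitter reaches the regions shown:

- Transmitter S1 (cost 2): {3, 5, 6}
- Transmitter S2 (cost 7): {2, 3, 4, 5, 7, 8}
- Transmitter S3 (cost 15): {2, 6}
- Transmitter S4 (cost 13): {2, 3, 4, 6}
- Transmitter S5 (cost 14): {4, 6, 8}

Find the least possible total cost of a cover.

S1, S2 together cover every region (S1 ∪ S2 = {2, 3, 4, 5, 6, 7, 8}); total cost 2 + 7 = 9.
No covering selection has total cost below 9.

9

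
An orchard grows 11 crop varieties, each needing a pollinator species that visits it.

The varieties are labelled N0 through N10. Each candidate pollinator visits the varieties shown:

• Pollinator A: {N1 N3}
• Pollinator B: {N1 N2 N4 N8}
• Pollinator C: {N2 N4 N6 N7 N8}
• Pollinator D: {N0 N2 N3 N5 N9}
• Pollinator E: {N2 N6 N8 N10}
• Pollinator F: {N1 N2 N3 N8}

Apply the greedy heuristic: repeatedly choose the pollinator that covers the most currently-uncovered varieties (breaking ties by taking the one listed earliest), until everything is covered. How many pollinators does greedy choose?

Greedy: pick C (covers 5 new) → pick D (covers 4 new) → pick A (covers 1 new) → pick E (covers 1 new). Total picks: 4.

4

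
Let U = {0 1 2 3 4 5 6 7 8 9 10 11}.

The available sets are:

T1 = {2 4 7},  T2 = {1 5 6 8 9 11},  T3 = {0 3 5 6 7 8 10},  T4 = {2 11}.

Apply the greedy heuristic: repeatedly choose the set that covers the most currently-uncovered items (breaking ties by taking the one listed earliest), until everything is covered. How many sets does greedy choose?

Greedy: pick T3 (covers 7 new) → pick T2 (covers 3 new) → pick T1 (covers 2 new). Total picks: 3.

3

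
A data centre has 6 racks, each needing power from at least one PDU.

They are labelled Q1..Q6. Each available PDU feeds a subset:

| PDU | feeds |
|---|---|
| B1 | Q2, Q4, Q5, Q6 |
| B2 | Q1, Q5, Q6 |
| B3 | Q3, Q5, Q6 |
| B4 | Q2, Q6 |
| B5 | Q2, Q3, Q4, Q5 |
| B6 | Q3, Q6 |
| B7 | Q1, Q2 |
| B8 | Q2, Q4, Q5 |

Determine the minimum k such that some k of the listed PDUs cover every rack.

2

Take {B2, B5}. Their union is {Q1, Q2, Q3, Q4, Q5, Q6}, which is all 6 racks.
No single PDU has all 6 racks (the largest, B1, has 4), so 2 is optimal.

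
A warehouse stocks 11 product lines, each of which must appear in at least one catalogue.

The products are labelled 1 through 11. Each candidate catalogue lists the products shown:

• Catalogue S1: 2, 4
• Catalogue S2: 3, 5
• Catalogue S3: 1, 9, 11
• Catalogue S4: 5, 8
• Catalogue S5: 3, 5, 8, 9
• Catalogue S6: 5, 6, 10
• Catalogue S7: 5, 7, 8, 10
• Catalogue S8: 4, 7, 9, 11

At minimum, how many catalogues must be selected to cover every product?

5

Take {S1, S3, S5, S6, S7}. Their union is {1, 2, 3, 4, 5, 6, 7, 8, 9, 10, 11}, which is all 11 products.
No 4 of the 8 catalogues cover everything (all 70 combinations miss at least one product), so 5 is optimal.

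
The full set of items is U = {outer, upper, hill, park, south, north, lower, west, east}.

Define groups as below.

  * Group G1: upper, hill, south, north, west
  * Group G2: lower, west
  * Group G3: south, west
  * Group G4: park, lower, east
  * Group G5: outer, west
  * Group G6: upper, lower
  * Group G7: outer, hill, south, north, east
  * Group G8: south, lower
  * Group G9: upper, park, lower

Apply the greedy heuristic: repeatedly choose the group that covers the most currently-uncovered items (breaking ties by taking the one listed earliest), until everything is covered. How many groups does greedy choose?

3

Greedy: pick G1 (covers 5 new) → pick G4 (covers 3 new) → pick G5 (covers 1 new). Total picks: 3.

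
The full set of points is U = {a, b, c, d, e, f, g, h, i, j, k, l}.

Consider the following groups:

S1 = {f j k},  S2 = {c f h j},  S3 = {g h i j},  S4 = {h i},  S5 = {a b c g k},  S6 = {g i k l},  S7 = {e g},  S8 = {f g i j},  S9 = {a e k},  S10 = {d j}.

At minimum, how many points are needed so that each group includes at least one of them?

4

Take T = {a, e, i, j}. Each listed group contains at least one of these, so T is a hitting set of size 4.
No choice of 3 points meets every group, so 4 is the minimum.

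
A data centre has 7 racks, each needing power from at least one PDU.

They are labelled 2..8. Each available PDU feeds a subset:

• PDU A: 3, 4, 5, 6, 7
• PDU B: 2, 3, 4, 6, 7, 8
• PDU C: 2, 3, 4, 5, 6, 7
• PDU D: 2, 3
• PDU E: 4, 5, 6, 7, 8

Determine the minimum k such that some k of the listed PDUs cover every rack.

2

A and B together: A ∪ B = {2, 3, 4, 5, 6, 7, 8} — every rack is covered.
No single PDU has all 7 racks (the largest, B, has 6), so 2 is optimal.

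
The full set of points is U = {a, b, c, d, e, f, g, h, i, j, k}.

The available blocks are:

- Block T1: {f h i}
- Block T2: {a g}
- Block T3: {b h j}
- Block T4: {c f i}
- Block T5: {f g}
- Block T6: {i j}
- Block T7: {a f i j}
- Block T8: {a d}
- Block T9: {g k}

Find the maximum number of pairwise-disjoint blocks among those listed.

T3, T4, T8, T9 are pairwise disjoint (T3={b,h,j}; T4={c,f,i}; T8={a,d}; T9={g,k}).
Every remaining block overlaps one of these, and no 5 of the listed blocks are pairwise disjoint, so 4 is the maximum.

4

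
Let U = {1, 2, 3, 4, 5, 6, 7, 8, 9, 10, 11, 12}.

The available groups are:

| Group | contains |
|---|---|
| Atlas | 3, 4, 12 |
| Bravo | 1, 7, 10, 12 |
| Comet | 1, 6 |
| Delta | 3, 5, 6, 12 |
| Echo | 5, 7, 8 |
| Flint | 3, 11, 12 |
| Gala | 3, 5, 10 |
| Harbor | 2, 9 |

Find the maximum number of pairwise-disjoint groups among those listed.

4

Atlas, Comet, Echo, Harbor are pairwise disjoint (Atlas={3,4,12}; Comet={1,6}; Echo={5,7,8}; Harbor={2,9}).
Every remaining group overlaps one of these, and no 5 of the listed groups are pairwise disjoint, so 4 is the maximum.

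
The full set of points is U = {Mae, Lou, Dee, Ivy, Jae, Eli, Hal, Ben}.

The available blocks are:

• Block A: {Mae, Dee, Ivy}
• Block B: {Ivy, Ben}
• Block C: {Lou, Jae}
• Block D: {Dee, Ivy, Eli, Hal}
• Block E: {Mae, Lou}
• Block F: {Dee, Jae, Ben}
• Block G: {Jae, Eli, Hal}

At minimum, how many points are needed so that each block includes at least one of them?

3

H = {Mae, Ivy, Jae} meets every block (each contains at least one member of H), and |H| = 3.
The blocks B, E, G are pairwise disjoint, so any hitting set needs a separate point for each — at least 3. Hence 3 is optimal.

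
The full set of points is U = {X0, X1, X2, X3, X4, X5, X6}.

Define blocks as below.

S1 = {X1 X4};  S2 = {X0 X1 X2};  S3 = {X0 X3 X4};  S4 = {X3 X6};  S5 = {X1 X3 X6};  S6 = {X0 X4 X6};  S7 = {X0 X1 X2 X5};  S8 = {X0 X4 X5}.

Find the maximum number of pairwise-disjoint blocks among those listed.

S4, S8 are pairwise disjoint (S4={X3,X6}; S8={X0,X4,X5}).
Every remaining block overlaps one of these, and no 3 of the listed blocks are pairwise disjoint, so 2 is the maximum.

2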